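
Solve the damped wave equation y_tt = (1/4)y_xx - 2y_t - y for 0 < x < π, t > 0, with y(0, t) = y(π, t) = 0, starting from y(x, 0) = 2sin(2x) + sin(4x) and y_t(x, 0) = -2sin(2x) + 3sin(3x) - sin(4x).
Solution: Substitute y = exp(-t)u, i.e. u = exp(t)y.
By the product rule, y_t = exp(-t)(u_t - u), y_tt = exp(-t)(u_tt - 2u_t + u), y_xx = exp(-t)u_xx.
Substituting into the PDE and dividing by exp(-t): u_tt - 2u_t + u = (1/4)u_xx - 2(u_t - u) - u.
The lower-order terms cancel, leaving the standard wave equation u_tt = (1/4)u_xx.
Initial data for u: u(x,0) = y(x,0) = 2sin(2x) + sin(4x); u_t(x,0) = y_t(x,0) + y(x,0) = 3sin(3x). The boundary conditions carry over: u(0,t) = u(π,t) = 0.
Solve for u:
  Using separation of variables u = X(x)T(t):
  Eigenfunctions: sin(nx), n = 1, 2, 3, ...
  General solution: u(x, t) = Σ [A_n cos(n t/2) + B_n sin(n t/2)] sin(nx)
  From u(x,0) = 2sin(2x) + sin(4x): A_2=2, A_4=1. From u_t(x,0) = 3sin(3x), using u_t(x,0) = Σ ω_n B_n sin(nx) with ω_n = n/2: B_3 = 3/(3/2) = 2.
Hence u(x,t) = 2sin(3t/2)sin(3x) + 2sin(2x)cos(t) + sin(4x)cos(2t).
Transform back: y(x,t) = exp(-t)u(x,t).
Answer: y(x, t) = 2exp(-t)sin(3t/2)sin(3x) + 2exp(-t)sin(2x)cos(t) + exp(-t)sin(4x)cos(2t)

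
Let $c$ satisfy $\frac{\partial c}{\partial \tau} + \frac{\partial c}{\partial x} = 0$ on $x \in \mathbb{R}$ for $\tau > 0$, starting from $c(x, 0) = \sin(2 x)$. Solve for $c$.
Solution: By characteristics ($dx/d\tau = 1$), $c(x,\tau) = f(x - \tau)$ with $f = c( \cdot , 0)$.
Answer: $c(x, \tau) = - \sin(2 \tau - 2 x)$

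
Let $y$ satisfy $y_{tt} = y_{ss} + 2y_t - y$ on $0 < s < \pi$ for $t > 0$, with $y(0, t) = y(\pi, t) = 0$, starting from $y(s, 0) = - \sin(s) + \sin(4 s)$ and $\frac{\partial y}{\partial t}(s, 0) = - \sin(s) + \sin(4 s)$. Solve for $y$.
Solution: Substitute $y = e^{t}u$.
Then $y_t = e^{t}(u_t + u)$, $y_{tt} = e^{t}(u_{tt} + 2u_t + u)$, $y_{ss} = e^{t}u_{ss}$; substituting and dividing by $e^{t}$, the lower-order terms cancel: $u_{tt} = u_{ss}$ (standard wave equation).
Data for $u$: $u(s,0) = y(s,0) = - \sin(s) + \sin(4 s)$; $u_t(s,0) = y_t(s,0) - y(s,0) = 0$. The boundary conditions carry over: $u(0,t) = u(\pi,t) = 0$.
Separating variables: $u = \sum [A_n \cos(\omega_n t) + B_n \sin(\omega_n t)] \sin(ns)$, $\omega_n = n$. From ICs: $A_1=-1, A_4=1$.
So $u(s,t) = - \sin(s) \cos(t) + \sin(4 s) \cos(4 t)$, and $y(s,t) = e^{t}u(s,t)$.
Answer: $y(s, t) = - e^{t} \sin(s) \cos(t) + e^{t} \sin(4 s) \cos(4 t)$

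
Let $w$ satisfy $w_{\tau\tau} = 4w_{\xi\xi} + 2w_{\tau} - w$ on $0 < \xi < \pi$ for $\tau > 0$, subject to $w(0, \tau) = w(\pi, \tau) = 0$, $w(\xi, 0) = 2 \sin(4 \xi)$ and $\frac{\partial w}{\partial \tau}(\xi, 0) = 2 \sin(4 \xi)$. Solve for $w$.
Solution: Substitute $w = e^{\tau}u$, i.e. $u = e^{-\tau}w$.
By the product rule, $w_{\tau} = e^{\tau}(u_{\tau} + u)$, $w_{\tau\tau} = e^{\tau}(u_{\tau\tau} + 2u_{\tau} + u)$, $w_{\xi\xi} = e^{\tau}u_{\xi\xi}$.
Substituting into the PDE and dividing by $e^{\tau}$: $u_{\tau\tau} + 2u_{\tau} + u = 4u_{\xi\xi} + 2(u_{\tau} + u) - u$.
The lower-order terms cancel, leaving the standard wave equation $u_{\tau\tau} = 4u_{\xi\xi}$.
Initial data for $u$: $u(\xi,0) = w(\xi,0) = 2 \sin(4 \xi)$; $u_{\tau}(\xi,0) = w_{\tau}(\xi,0) - w(\xi,0) = 0$. The boundary conditions carry over: $u(0,\tau) = u(\pi,\tau) = 0$.
Solve for $u$:
  Using separation of variables $u = X(\xi)T(\tau)$:
  Eigenfunctions: $\sin(n\xi)$, $n = 1, 2, 3, \ldots$
  General solution: $u(\xi, \tau) = \sum [A_n \cos(2n \tau) + B_n \sin(2n \tau)] \sin(n\xi)$
  From $u(\xi,0) = 2 \sin(4 \xi)$: $A_4=2$. From $u_{\tau}(\xi,0) = 0$: all $B_n = 0$.
Hence $u(\xi,\tau) = 2 \sin(4 \xi) \cos(8 \tau)$.
Transform back: $w(\xi,\tau) = e^{\tau}u(\xi,\tau)$.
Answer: $w(\xi, \tau) = 2 e^{\tau} \sin(4 \xi) \cos(8 \tau)$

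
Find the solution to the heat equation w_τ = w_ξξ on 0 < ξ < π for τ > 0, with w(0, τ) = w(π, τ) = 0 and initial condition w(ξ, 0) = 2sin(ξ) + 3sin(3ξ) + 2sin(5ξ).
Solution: Separating variables: w = Σ c_n exp(-n²τ) sin(nξ). From w(ξ,0) = 2sin(ξ) + 3sin(3ξ) + 2sin(5ξ): c_1=2, c_3=3, c_5=2.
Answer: w(ξ, τ) = 2exp(-τ)sin(ξ) + 3exp(-9τ)sin(3ξ) + 2exp(-25τ)sin(5ξ)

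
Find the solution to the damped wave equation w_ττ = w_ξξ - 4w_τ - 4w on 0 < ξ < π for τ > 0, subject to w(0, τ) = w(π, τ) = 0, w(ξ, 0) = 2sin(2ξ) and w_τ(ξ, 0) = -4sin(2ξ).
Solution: Substitute w = exp(-2τ)u, i.e. u = exp(2τ)w.
By the product rule, w_τ = exp(-2τ)(u_τ - 2u), w_ττ = exp(-2τ)(u_ττ - 4u_τ + 4u), w_ξξ = exp(-2τ)u_ξξ.
Substituting into the PDE and dividing by exp(-2τ): u_ττ - 4u_τ + 4u = u_ξξ - 4(u_τ - 2u) - 4u.
The lower-order terms cancel, leaving the standard wave equation u_ττ = u_ξξ.
Initial data for u: u(ξ,0) = w(ξ,0) = 2sin(2ξ); u_τ(ξ,0) = w_τ(ξ,0) + 2w(ξ,0) = 0. The boundary conditions carry over: u(0,τ) = u(π,τ) = 0.
Solve for u:
  Using separation of variables u = X(ξ)T(τ):
  Eigenfunctions: sin(nξ), n = 1, 2, 3, ...
  General solution: u(ξ, τ) = Σ [A_n cos(n τ) + B_n sin(n τ)] sin(nξ)
  From u(ξ,0) = 2sin(2ξ): A_2=2. From u_τ(ξ,0) = 0: all B_n = 0.
Hence u(ξ,τ) = 2sin(2ξ)cos(2τ).
Transform back: w(ξ,τ) = exp(-2τ)u(ξ,τ).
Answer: w(ξ, τ) = 2exp(-2τ)sin(2ξ)cos(2τ)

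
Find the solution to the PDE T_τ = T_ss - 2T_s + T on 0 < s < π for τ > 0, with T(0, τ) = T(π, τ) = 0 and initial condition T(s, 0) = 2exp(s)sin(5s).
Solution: Substitute T = exp(s)u, i.e. u = exp(-s)T.
By the product rule, T_s = exp(s)(u_s + u), T_ss = exp(s)(u_ss + 2u_s + u), T_τ = exp(s)u_τ.
Substituting into the PDE and dividing by exp(s): u_τ = (u_ss + 2u_s + u) - 2(u_s + u) + u.
The lower-order terms cancel, leaving the standard heat equation u_τ = u_ss.
Initial data for u: u(s,0) = exp(-s)T(s,0) = 2sin(5s). The boundary conditions carry over: u(0,τ) = u(π,τ) = 0.
Solve for u:
  Using separation of variables u = X(s)G(τ):
  Eigenfunctions: sin(ns), n = 1, 2, 3, ...
  General solution: u(s, τ) = Σ c_n sin(ns) exp(-n² τ)
  Matching u(s,0) = 2sin(5s) term by term: c_5=2.
Hence u(s,τ) = 2exp(-25τ)sin(5s).
Transform back: T(s,τ) = exp(s)u(s,τ).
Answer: T(s, τ) = 2exp(s)exp(-25τ)sin(5s)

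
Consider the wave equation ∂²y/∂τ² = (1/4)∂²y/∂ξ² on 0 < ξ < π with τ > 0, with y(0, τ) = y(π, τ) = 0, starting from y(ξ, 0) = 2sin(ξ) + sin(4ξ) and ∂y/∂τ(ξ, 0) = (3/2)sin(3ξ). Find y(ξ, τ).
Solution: Using separation of variables y = X(ξ)T(τ):
Eigenfunctions: sin(nξ), n = 1, 2, 3, ...
General solution: y(ξ, τ) = Σ [A_n cos(n τ/2) + B_n sin(n τ/2)] sin(nξ)
From y(ξ,0) = 2sin(ξ) + sin(4ξ): A_1=2, A_4=1. From y_τ(ξ,0) = (3/2)sin(3ξ), using y_τ(ξ,0) = Σ ω_n B_n sin(nξ) with ω_n = n/2: B_3 = (3/2)/(3/2) = 1.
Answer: y(ξ, τ) = 2sin(ξ)cos(τ/2) + sin(3ξ)sin(3τ/2) + sin(4ξ)cos(2τ)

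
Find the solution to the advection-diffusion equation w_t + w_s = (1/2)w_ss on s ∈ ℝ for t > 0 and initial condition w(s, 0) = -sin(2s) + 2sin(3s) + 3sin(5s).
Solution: Change to a moving frame: let η = s - t, σ = t and write w(s,t) = u(η,σ).
By the chain rule w_t = u_σ - u_η, w_s = u_η, w_ss = u_ηη.
Then w_t + w_s = u_σ: the advection term cancels and the PDE becomes the heat equation u_σ = (1/2)u_ηη on η ∈ ℝ.
Initial data: u(η,0) = w(η,0) = -sin(2η) + 2sin(3η) + 3sin(5η).
On η ∈ ℝ each mode satisfies (sin(nη))″ = -n² sin(nη), so exp(-n²σ/2) sin(nη) solves the heat equation; by superposition u(η,σ) = Σ c_n exp(-n²σ/2) sin(nη).
Reading off the coefficients: c_2=-1, c_3=2, c_5=3, so u(η,σ) = -exp(-2σ)sin(2η) + 2exp(-9σ/2)sin(3η) + 3exp(-25σ/2)sin(5η).
Substituting back η = s - t, σ = t: w(s,t) = u(s - t, t).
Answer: w(s, t) = -exp(-2t)sin(2s - 2t) + 2exp(-9t/2)sin(3s - 3t) + 3exp(-25t/2)sin(5s - 5t)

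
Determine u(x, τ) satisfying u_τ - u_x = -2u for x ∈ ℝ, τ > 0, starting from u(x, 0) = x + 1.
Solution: Substitute u = exp(-2τ)w.
Then u_τ = exp(-2τ)(w_τ - 2w), u_x = exp(-2τ)w_x; substituting and dividing by exp(-2τ), the lower-order terms cancel: w_τ - w_x = 0 (standard advection equation).
Data for w: w(x,0) = u(x,0) = x + 1.
By characteristics (dx/dτ = -1), w(x,τ) = f(x + τ) with f = w(·, 0).
So w(x,τ) = x + τ + 1, and u(x,τ) = exp(-2τ)w(x,τ).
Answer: u(x, τ) = xexp(-2τ) + τexp(-2τ) + exp(-2τ)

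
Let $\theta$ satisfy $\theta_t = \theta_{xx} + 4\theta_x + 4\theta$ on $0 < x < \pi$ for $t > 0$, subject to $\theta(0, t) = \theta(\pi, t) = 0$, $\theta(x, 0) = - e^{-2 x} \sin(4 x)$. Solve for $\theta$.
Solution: Substitute $\theta = e^{-2x}u$, i.e. $u = e^{2x}\theta$.
By the product rule, $\theta_x = e^{-2x}(u_x - 2u)$, $\theta_{xx} = e^{-2x}(u_{xx} - 4u_x + 4u)$, $\theta_t = e^{-2x}u_t$.
Substituting into the PDE and dividing by $e^{-2x}$: $u_t = (u_{xx} - 4u_x + 4u) + 4(u_x - 2u) + 4u$.
The lower-order terms cancel, leaving the standard heat equation $u_t = u_{xx}$.
Initial data for $u$: $u(x,0) = e^{2x}\theta(x,0) = - \sin(4 x)$. The boundary conditions carry over: $u(0,t) = u(\pi,t) = 0$.
Solve for $u$:
  Using separation of variables $u = X(x)G(t)$:
  Eigenfunctions: $\sin(nx)$, $n = 1, 2, 3, \ldots$
  General solution: $u(x, t) = \sum c_n \sin(nx) e^{-n^2 t}$
  Matching $u(x,0) = - \sin(4 x)$ term by term: $c_4=-1$.
Hence $u(x,t) = - e^{-16 t} \sin(4 x)$.
Transform back: $\theta(x,t) = e^{-2x}u(x,t)$.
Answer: $\theta(x, t) = - e^{-16 t} e^{-2 x} \sin(4 x)$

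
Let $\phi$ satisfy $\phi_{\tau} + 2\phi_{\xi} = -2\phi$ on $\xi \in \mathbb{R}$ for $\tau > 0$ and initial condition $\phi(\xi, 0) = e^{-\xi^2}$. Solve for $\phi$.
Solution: Substitute $\phi = e^{-2\tau}u$, i.e. $u = e^{2\tau}\phi$.
By the product rule, $\phi_{\tau} = e^{-2\tau}(u_{\tau} - 2u)$, $\phi_{\xi} = e^{-2\tau}u_{\xi}$.
Substituting into the PDE and dividing by $e^{-2\tau}$: $u_{\tau} - 2u + 2u_{\xi} = -2u$.
The lower-order terms cancel, leaving the standard advection equation $u_{\tau} + 2u_{\xi} = 0$.
Initial data for $u$: $u(\xi,0) = \phi(\xi,0) = e^{-\xi^2}$.
Solve for $u$:
  By method of characteristics (waves move right with speed 2):
  Along characteristics $\xi - 2\tau =$ const, $u$ is constant, so $u(\xi,\tau) = f(\xi - 2\tau)$ with $f = u( \cdot , 0)$.
Hence $u(\xi,\tau) = e^{-(\xi - 2 \tau)^2}$.
Transform back: $\phi(\xi,\tau) = e^{-2\tau}u(\xi,\tau)$.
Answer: $\phi(\xi, \tau) = e^{-2 \tau} e^{-(-2 \tau + \xi)^2}$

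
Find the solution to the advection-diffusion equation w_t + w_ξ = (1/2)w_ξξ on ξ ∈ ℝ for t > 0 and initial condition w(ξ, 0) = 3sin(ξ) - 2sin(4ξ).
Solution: Change to a moving frame: let η = ξ - t, σ = t and write w(ξ,t) = u(η,σ).
By the chain rule w_t = u_σ - u_η, w_ξ = u_η, w_ξξ = u_ηη.
Then w_t + w_ξ = u_σ: the advection term cancels and the PDE becomes the heat equation u_σ = (1/2)u_ηη on η ∈ ℝ.
Initial data: u(η,0) = w(η,0) = 3sin(η) - 2sin(4η).
On η ∈ ℝ each mode satisfies (sin(nη))″ = -n² sin(nη), so exp(-n²σ/2) sin(nη) solves the heat equation; by superposition u(η,σ) = Σ c_n exp(-n²σ/2) sin(nη).
Reading off the coefficients: c_1=3, c_4=-2, so u(η,σ) = -2exp(-8σ)sin(4η) + 3exp(-σ/2)sin(η).
Substituting back η = ξ - t, σ = t: w(ξ,t) = u(ξ - t, t).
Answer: w(ξ, t) = 2exp(-8t)sin(4t - 4ξ) - 3exp(-t/2)sin(t - ξ)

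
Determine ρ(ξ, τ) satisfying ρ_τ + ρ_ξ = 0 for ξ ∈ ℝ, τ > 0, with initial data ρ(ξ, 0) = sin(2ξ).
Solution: By method of characteristics (waves move right with speed 1):
Along characteristics ξ - τ = const, ρ is constant, so ρ(ξ,τ) = f(ξ - τ) with f = ρ(·, 0).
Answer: ρ(ξ, τ) = sin(2ξ - 2τ)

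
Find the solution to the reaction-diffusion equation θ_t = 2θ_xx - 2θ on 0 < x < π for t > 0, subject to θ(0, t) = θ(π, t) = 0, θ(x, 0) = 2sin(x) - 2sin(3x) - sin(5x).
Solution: Substitute θ = exp(-2t)u, i.e. u = exp(2t)θ.
By the product rule, θ_t = exp(-2t)(u_t - 2u), θ_xx = exp(-2t)u_xx.
Substituting into the PDE and dividing by exp(-2t): u_t - 2u = 2u_xx - 2u.
The lower-order terms cancel, leaving the standard heat equation u_t = 2u_xx.
Initial data for u: u(x,0) = θ(x,0) = 2sin(x) - 2sin(3x) - sin(5x). The boundary conditions carry over: u(0,t) = u(π,t) = 0.
Solve for u:
  Using separation of variables u = X(x)G(t):
  Eigenfunctions: sin(nx), n = 1, 2, 3, ...
  General solution: u(x, t) = Σ c_n sin(nx) exp(-2n² t)
  Matching u(x,0) = 2sin(x) - 2sin(3x) - sin(5x) term by term: c_1=2, c_3=-2, c_5=-1.
Hence u(x,t) = 2exp(-2t)sin(x) - 2exp(-18t)sin(3x) - exp(-50t)sin(5x).
Transform back: θ(x,t) = exp(-2t)u(x,t).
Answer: θ(x, t) = 2exp(-4t)sin(x) - 2exp(-20t)sin(3x) - exp(-52t)sin(5x)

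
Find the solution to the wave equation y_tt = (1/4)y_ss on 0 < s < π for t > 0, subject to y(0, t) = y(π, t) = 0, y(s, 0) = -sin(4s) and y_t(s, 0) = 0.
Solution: Using separation of variables y = X(s)T(t):
Eigenfunctions: sin(ns), n = 1, 2, 3, ...
General solution: y(s, t) = Σ [A_n cos(n t/2) + B_n sin(n t/2)] sin(ns)
From y(s,0) = -sin(4s): A_4=-1. From y_t(s,0) = 0: all B_n = 0.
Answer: y(s, t) = -sin(4s)cos(2t)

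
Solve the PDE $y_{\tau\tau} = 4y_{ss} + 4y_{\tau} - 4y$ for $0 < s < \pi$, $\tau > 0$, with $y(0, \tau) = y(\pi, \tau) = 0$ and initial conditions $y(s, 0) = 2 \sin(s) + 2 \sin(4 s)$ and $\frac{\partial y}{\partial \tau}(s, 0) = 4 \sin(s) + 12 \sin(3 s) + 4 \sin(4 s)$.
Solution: Substitute $y = e^{2\tau}u$, i.e. $u = e^{-2\tau}y$.
By the product rule, $y_{\tau} = e^{2\tau}(u_{\tau} + 2u)$, $y_{\tau\tau} = e^{2\tau}(u_{\tau\tau} + 4u_{\tau} + 4u)$, $y_{ss} = e^{2\tau}u_{ss}$.
Substituting into the PDE and dividing by $e^{2\tau}$: $u_{\tau\tau} + 4u_{\tau} + 4u = 4u_{ss} + 4(u_{\tau} + 2u) - 4u$.
The lower-order terms cancel, leaving the standard wave equation $u_{\tau\tau} = 4u_{ss}$.
Initial data for $u$: $u(s,0) = y(s,0) = 2 \sin(s) + 2 \sin(4 s)$; $u_{\tau}(s,0) = y_{\tau}(s,0) - 2y(s,0) = 12 \sin(3 s)$. The boundary conditions carry over: $u(0,\tau) = u(\pi,\tau) = 0$.
Solve for $u$:
  Using separation of variables $u = X(s)T(\tau)$:
  Eigenfunctions: $\sin(ns)$, $n = 1, 2, 3, \ldots$
  General solution: $u(s, \tau) = \sum [A_n \cos(2n \tau) + B_n \sin(2n \tau)] \sin(ns)$
  From $u(s,0) = 2 \sin(s) + 2 \sin(4 s)$: $A_1=2, A_4=2$. From $u_{\tau}(s,0) = 12 \sin(3 s)$, using $u_{\tau}(s,0) = \sum \omega_n B_n \sin(ns)$ with $\omega_n = 2n$: $B_3 = 12/6 = 2$.
Hence $u(s,\tau) = 2 \sin(s) \cos(2 \tau) + 2 \sin(3 s) \sin(6 \tau) + 2 \sin(4 s) \cos(8 \tau)$.
Transform back: $y(s,\tau) = e^{2\tau}u(s,\tau)$.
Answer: $y(s, \tau) = 2 e^{2 \tau} \sin(6 \tau) \sin(3 s) + 2 e^{2 \tau} \sin(s) \cos(2 \tau) + 2 e^{2 \tau} \sin(4 s) \cos(8 \tau)$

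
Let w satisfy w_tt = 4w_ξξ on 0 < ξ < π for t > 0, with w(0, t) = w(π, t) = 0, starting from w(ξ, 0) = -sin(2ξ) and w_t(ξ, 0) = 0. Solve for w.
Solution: Separating variables: w = Σ [A_n cos(ω_n t) + B_n sin(ω_n t)] sin(nξ), ω_n = 2n. From ICs: A_2=-1.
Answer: w(ξ, t) = -sin(2ξ)cos(4t)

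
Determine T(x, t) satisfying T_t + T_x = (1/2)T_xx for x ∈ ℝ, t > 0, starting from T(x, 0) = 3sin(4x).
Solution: Change to a moving frame: let η = x - t, σ = t and write T(x,t) = u(η,σ).
By the chain rule T_t = u_σ - u_η, T_x = u_η, T_xx = u_ηη.
Then T_t + T_x = u_σ: the advection term cancels and the PDE becomes the heat equation u_σ = (1/2)u_ηη on η ∈ ℝ.
Initial data: u(η,0) = T(η,0) = 3sin(4η).
On η ∈ ℝ each mode satisfies (sin(nη))″ = -n² sin(nη), so exp(-n²σ/2) sin(nη) solves the heat equation; by superposition u(η,σ) = Σ c_n exp(-n²σ/2) sin(nη).
Reading off the coefficients: c_4=3, so u(η,σ) = 3exp(-8σ)sin(4η).
Substituting back η = x - t, σ = t: T(x,t) = u(x - t, t).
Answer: T(x, t) = -3exp(-8t)sin(4t - 4x)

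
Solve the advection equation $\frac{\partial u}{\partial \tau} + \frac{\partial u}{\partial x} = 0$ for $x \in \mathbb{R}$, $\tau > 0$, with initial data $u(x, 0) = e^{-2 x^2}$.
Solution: By method of characteristics (waves move right with speed 1):
Along characteristics $x - \tau =$ const, $u$ is constant, so $u(x,\tau) = f(x - \tau)$ with $f = u( \cdot , 0)$.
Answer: $u(x, \tau) = e^{-2 (-\tau + x)^2}$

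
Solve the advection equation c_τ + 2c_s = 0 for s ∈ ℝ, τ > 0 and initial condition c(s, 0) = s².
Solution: By characteristics (ds/dτ = 2), c(s,τ) = f(s - 2τ) with f = c(·, 0).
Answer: c(s, τ) = s² - 4sτ + 4τ²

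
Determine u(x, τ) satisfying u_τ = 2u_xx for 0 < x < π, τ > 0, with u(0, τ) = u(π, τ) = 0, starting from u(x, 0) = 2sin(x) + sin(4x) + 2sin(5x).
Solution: Separating variables: u = Σ c_n exp(-2n²τ) sin(nx). From u(x,0) = 2sin(x) + sin(4x) + 2sin(5x): c_1=2, c_4=1, c_5=2.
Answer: u(x, τ) = 2exp(-2τ)sin(x) + exp(-32τ)sin(4x) + 2exp(-50τ)sin(5x)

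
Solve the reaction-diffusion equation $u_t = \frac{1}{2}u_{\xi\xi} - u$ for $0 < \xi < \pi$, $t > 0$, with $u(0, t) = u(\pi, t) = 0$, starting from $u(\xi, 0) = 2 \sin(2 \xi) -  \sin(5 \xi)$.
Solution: Substitute $u = e^{-t}w$.
Then $u_t = e^{-t}(w_t - w)$, $u_{\xi\xi} = e^{-t}w_{\xi\xi}$; substituting and dividing by $e^{-t}$, the lower-order terms cancel: $w_t = \frac{1}{2}w_{\xi\xi}$ (standard heat equation).
Data for $w$: $w(\xi,0) = u(\xi,0) = 2 \sin(2 \xi) - \sin(5 \xi)$. The boundary conditions carry over: $w(0,t) = w(\pi,t) = 0$.
Separating variables: $w = \sum c_n e^{-n^2t/2} \sin(n\xi)$. From $w(\xi,0) = 2 \sin(2 \xi) - \sin(5 \xi)$: $c_2=2, c_5=-1$.
So $w(\xi,t) = 2 e^{-2 t} \sin(2 \xi) - e^{-25 t/2} \sin(5 \xi)$, and $u(\xi,t) = e^{-t}w(\xi,t)$.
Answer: $u(\xi, t) = 2 e^{-3 t} \sin(2 \xi) -  e^{-27 t/2} \sin(5 \xi)$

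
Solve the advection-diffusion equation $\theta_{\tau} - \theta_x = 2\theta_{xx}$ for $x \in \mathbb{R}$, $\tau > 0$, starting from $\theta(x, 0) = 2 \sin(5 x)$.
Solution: Moving frame: $\eta = x + \tau$, $\sigma = \tau$, $\theta = u(\eta,\sigma)$, so $\theta_{\tau} = u_{\sigma} + u_{\eta}$ and $\theta_{xx} = u_{\eta\eta}$.
Hence $\theta_{\tau} - \theta_x = u_{\sigma}$ and the PDE becomes the heat equation $u_{\sigma} = 2u_{\eta\eta}$ on $\eta \in \mathbb{R}$.
Initial data: $u(\eta,0) = \theta(\eta,0) = 2 \sin(5 \eta)$. Each mode $\sin(n\eta)$ decays as $e^{-2n^2\sigma}$ on $\mathbb{R}$, so $u(\eta,\sigma) = \sum c_n e^{-2n^2\sigma} \sin(n\eta)$ with $c_5=2$: $u(\eta,\sigma) = 2 e^{-50 \sigma} \sin(5 \eta)$.
Substituting back: $\theta(x,\tau) = u(x + \tau, \tau)$.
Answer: $\theta(x, \tau) = 2 e^{-50 \tau} \sin(5 \tau + 5 x)$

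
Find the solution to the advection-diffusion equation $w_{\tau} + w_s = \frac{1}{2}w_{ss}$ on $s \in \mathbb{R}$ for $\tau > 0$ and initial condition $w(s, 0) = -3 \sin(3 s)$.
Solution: Moving frame: $\eta = s - \tau$, $\sigma = \tau$, $w = u(\eta,\sigma)$, so $w_{\tau} = u_{\sigma} - u_{\eta}$ and $w_{ss} = u_{\eta\eta}$.
Hence $w_{\tau} + w_s = u_{\sigma}$ and the PDE becomes the heat equation $u_{\sigma} = \frac{1}{2}u_{\eta\eta}$ on $\eta \in \mathbb{R}$.
Initial data: $u(\eta,0) = w(\eta,0) = -3 \sin(3 \eta)$. Each mode $\sin(n\eta)$ decays as $e^{-n^2\sigma/2}$ on $\mathbb{R}$, so $u(\eta,\sigma) = \sum c_n e^{-n^2\sigma/2} \sin(n\eta)$ with $c_3=-3$: $u(\eta,\sigma) = -3 e^{-9 \sigma/2} \sin(3 \eta)$.
Substituting back: $w(s,\tau) = u(s - \tau, \tau)$.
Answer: $w(s, \tau) = 3 e^{-9 \tau/2} \sin(3 \tau - 3 s)$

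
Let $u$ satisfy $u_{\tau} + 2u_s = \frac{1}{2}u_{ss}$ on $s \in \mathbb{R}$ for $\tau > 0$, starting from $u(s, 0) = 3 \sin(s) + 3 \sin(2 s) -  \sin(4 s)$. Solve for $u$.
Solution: Moving frame: $\eta = s - 2\tau$, $\sigma = \tau$, $u = w(\eta,\sigma)$, so $u_{\tau} = w_{\sigma} - 2w_{\eta}$ and $u_{ss} = w_{\eta\eta}$.
Hence $u_{\tau} + 2u_s = w_{\sigma}$ and the PDE becomes the heat equation $w_{\sigma} = \frac{1}{2}w_{\eta\eta}$ on $\eta \in \mathbb{R}$.
Initial data: $w(\eta,0) = u(\eta,0) = 3 \sin(\eta) + 3 \sin(2 \eta) - \sin(4 \eta)$. Each mode $\sin(n\eta)$ decays as $e^{-n^2\sigma/2}$ on $\mathbb{R}$, so $w(\eta,\sigma) = \sum c_n e^{-n^2\sigma/2} \sin(n\eta)$ with $c_1=3, c_2=3, c_4=-1$: $w(\eta,\sigma) = 3 e^{-2 \sigma} \sin(2 \eta) - e^{-8 \sigma} \sin(4 \eta) + 3 e^{-\sigma/2} \sin(\eta)$.
Substituting back: $u(s,\tau) = w(s - 2\tau, \tau)$.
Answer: $u(s, \tau) = -3 e^{-2 \tau} \sin(4 \tau - 2 s) + e^{-8 \tau} \sin(8 \tau - 4 s) - 3 e^{-\tau/2} \sin(2 \tau - s)$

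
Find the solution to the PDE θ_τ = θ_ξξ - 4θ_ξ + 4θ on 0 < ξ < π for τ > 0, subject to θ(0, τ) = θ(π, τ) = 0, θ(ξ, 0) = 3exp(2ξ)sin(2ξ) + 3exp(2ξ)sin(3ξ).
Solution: Substitute θ = exp(2ξ)u, i.e. u = exp(-2ξ)θ.
By the product rule, θ_ξ = exp(2ξ)(u_ξ + 2u), θ_ξξ = exp(2ξ)(u_ξξ + 4u_ξ + 4u), θ_τ = exp(2ξ)u_τ.
Substituting into the PDE and dividing by exp(2ξ): u_τ = (u_ξξ + 4u_ξ + 4u) - 4(u_ξ + 2u) + 4u.
The lower-order terms cancel, leaving the standard heat equation u_τ = u_ξξ.
Initial data for u: u(ξ,0) = exp(-2ξ)θ(ξ,0) = 3sin(2ξ) + 3sin(3ξ). The boundary conditions carry over: u(0,τ) = u(π,τ) = 0.
Solve for u:
  Using separation of variables u = X(ξ)G(τ):
  Eigenfunctions: sin(nξ), n = 1, 2, 3, ...
  General solution: u(ξ, τ) = Σ c_n sin(nξ) exp(-n² τ)
  Matching u(ξ,0) = 3sin(2ξ) + 3sin(3ξ) term by term: c_2=3, c_3=3.
Hence u(ξ,τ) = 3exp(-4τ)sin(2ξ) + 3exp(-9τ)sin(3ξ).
Transform back: θ(ξ,τ) = exp(2ξ)u(ξ,τ).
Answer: θ(ξ, τ) = 3exp(2ξ)exp(-4τ)sin(2ξ) + 3exp(2ξ)exp(-9τ)sin(3ξ)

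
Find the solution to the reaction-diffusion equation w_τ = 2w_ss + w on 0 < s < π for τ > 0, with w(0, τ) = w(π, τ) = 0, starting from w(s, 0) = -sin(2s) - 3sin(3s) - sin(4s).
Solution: Substitute w = exp(τ)u, i.e. u = exp(-τ)w.
By the product rule, w_τ = exp(τ)(u_τ + u), w_ss = exp(τ)u_ss.
Substituting into the PDE and dividing by exp(τ): u_τ + u = 2u_ss + u.
The lower-order terms cancel, leaving the standard heat equation u_τ = 2u_ss.
Initial data for u: u(s,0) = w(s,0) = -sin(2s) - 3sin(3s) - sin(4s). The boundary conditions carry over: u(0,τ) = u(π,τ) = 0.
Solve for u:
  Using separation of variables u = X(s)T(τ):
  Eigenfunctions: sin(ns), n = 1, 2, 3, ...
  General solution: u(s, τ) = Σ c_n sin(ns) exp(-2n² τ)
  Matching u(s,0) = -sin(2s) - 3sin(3s) - sin(4s) term by term: c_2=-1, c_3=-3, c_4=-1.
Hence u(s,τ) = -exp(-8τ)sin(2s) - 3exp(-18τ)sin(3s) - exp(-32τ)sin(4s).
Transform back: w(s,τ) = exp(τ)u(s,τ).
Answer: w(s, τ) = -exp(-7τ)sin(2s) - 3exp(-17τ)sin(3s) - exp(-31τ)sin(4s)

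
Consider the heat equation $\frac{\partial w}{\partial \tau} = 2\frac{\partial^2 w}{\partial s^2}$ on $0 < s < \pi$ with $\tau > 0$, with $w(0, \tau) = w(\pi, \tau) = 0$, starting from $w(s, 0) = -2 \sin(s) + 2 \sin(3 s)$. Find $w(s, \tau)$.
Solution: Using separation of variables $w = X(s)T(\tau)$:
Eigenfunctions: $\sin(ns)$, $n = 1, 2, 3, \ldots$
General solution: $w(s, \tau) = \sum c_n \sin(ns) e^{-2n^2 \tau}$
Matching $w(s,0) = -2 \sin(s) + 2 \sin(3 s)$ term by term: $c_1=-2, c_3=2$.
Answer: $w(s, \tau) = -2 e^{-2 \tau} \sin(s) + 2 e^{-18 \tau} \sin(3 s)$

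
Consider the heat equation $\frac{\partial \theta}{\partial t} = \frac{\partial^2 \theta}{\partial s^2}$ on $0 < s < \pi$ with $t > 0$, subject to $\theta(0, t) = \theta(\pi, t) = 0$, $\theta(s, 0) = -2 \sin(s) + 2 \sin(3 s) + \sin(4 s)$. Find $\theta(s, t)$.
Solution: Separating variables: $\theta = \sum c_n e^{-n^2t} \sin(ns)$. From $\theta(s,0) = -2 \sin(s) + 2 \sin(3 s) + \sin(4 s)$: $c_1=-2, c_3=2, c_4=1$.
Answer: $\theta(s, t) = -2 e^{-t} \sin(s) + 2 e^{-9 t} \sin(3 s) + e^{-16 t} \sin(4 s)$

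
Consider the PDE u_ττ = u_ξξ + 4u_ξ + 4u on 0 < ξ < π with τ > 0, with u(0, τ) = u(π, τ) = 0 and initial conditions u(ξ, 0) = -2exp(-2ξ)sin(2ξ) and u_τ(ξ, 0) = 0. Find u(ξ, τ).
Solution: Substitute u = exp(-2ξ)w, i.e. w = exp(2ξ)u.
By the product rule, u_ξ = exp(-2ξ)(w_ξ - 2w), u_ξξ = exp(-2ξ)(w_ξξ - 4w_ξ + 4w), u_ττ = exp(-2ξ)w_ττ.
Substituting into the PDE and dividing by exp(-2ξ): w_ττ = (w_ξξ - 4w_ξ + 4w) + 4(w_ξ - 2w) + 4w.
The lower-order terms cancel, leaving the standard wave equation w_ττ = w_ξξ.
Initial data for w: w(ξ,0) = exp(2ξ)u(ξ,0) = -2sin(2ξ); w_τ(ξ,0) = exp(2ξ)u_τ(ξ,0) = 0. The boundary conditions carry over: w(0,τ) = w(π,τ) = 0.
Solve for w:
  Using separation of variables w = X(ξ)T(τ):
  Eigenfunctions: sin(nξ), n = 1, 2, 3, ...
  General solution: w(ξ, τ) = Σ [A_n cos(n τ) + B_n sin(n τ)] sin(nξ)
  From w(ξ,0) = -2sin(2ξ): A_2=-2. From w_τ(ξ,0) = 0: all B_n = 0.
Hence w(ξ,τ) = -2sin(2ξ)cos(2τ).
Transform back: u(ξ,τ) = exp(-2ξ)w(ξ,τ).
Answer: u(ξ, τ) = -2exp(-2ξ)sin(2ξ)cos(2τ)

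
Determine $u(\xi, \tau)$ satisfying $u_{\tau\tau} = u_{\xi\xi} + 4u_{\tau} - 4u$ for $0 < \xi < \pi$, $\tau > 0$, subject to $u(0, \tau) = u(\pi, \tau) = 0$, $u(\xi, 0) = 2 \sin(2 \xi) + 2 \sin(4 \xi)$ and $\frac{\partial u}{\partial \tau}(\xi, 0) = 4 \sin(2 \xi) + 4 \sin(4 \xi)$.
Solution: Substitute $u = e^{2\tau}w$, i.e. $w = e^{-2\tau}u$.
By the product rule, $u_{\tau} = e^{2\tau}(w_{\tau} + 2w)$, $u_{\tau\tau} = e^{2\tau}(w_{\tau\tau} + 4w_{\tau} + 4w)$, $u_{\xi\xi} = e^{2\tau}w_{\xi\xi}$.
Substituting into the PDE and dividing by $e^{2\tau}$: $w_{\tau\tau} + 4w_{\tau} + 4w = w_{\xi\xi} + 4(w_{\tau} + 2w) - 4w$.
The lower-order terms cancel, leaving the standard wave equation $w_{\tau\tau} = w_{\xi\xi}$.
Initial data for $w$: $w(\xi,0) = u(\xi,0) = 2 \sin(2 \xi) + 2 \sin(4 \xi)$; $w_{\tau}(\xi,0) = u_{\tau}(\xi,0) - 2u(\xi,0) = 0$. The boundary conditions carry over: $w(0,\tau) = w(\pi,\tau) = 0$.
Solve for $w$:
  Using separation of variables $w = X(\xi)T(\tau)$:
  Eigenfunctions: $\sin(n\xi)$, $n = 1, 2, 3, \ldots$
  General solution: $w(\xi, \tau) = \sum [A_n \cos(n \tau) + B_n \sin(n \tau)] \sin(n\xi)$
  From $w(\xi,0) = 2 \sin(2 \xi) + 2 \sin(4 \xi)$: $A_2=2, A_4=2$. From $w_{\tau}(\xi,0) = 0$: all $B_n = 0$.
Hence $w(\xi,\tau) = 2 \sin(2 \xi) \cos(2 \tau) + 2 \sin(4 \xi) \cos(4 \tau)$.
Transform back: $u(\xi,\tau) = e^{2\tau}w(\xi,\tau)$.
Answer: $u(\xi, \tau) = 2 e^{2 \tau} \sin(2 \xi) \cos(2 \tau) + 2 e^{2 \tau} \sin(4 \xi) \cos(4 \tau)$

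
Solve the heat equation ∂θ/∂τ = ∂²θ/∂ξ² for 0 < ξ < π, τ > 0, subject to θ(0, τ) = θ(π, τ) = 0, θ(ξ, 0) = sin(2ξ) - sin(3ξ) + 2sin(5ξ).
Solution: Separating variables: θ = Σ c_n exp(-n²τ) sin(nξ). From θ(ξ,0) = sin(2ξ) - sin(3ξ) + 2sin(5ξ): c_2=1, c_3=-1, c_5=2.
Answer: θ(ξ, τ) = exp(-4τ)sin(2ξ) - exp(-9τ)sin(3ξ) + 2exp(-25τ)sin(5ξ)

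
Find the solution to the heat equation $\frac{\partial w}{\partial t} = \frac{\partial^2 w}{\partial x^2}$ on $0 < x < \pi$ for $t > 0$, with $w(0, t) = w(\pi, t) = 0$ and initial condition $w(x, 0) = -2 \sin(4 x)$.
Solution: Separating variables: $w = \sum c_n e^{-n^2t} \sin(nx)$. From $w(x,0) = -2 \sin(4 x)$: $c_4=-2$.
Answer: $w(x, t) = -2 e^{-16 t} \sin(4 x)$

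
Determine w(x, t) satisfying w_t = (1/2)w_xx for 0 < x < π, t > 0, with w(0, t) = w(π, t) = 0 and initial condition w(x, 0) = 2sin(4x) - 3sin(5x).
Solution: Using separation of variables w = X(x)T(t):
Eigenfunctions: sin(nx), n = 1, 2, 3, ...
General solution: w(x, t) = Σ c_n sin(nx) exp(-n² t/2)
Matching w(x,0) = 2sin(4x) - 3sin(5x) term by term: c_4=2, c_5=-3.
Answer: w(x, t) = 2exp(-8t)sin(4x) - 3exp(-25t/2)sin(5x)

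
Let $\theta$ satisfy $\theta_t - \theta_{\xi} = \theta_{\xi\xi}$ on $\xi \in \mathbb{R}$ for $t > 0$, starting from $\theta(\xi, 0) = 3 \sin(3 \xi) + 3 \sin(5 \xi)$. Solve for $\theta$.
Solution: Moving frame: $\eta = \xi + t$, $\sigma = t$, $\theta = u(\eta,\sigma)$, so $\theta_t = u_{\sigma} + u_{\eta}$ and $\theta_{\xi\xi} = u_{\eta\eta}$.
Hence $\theta_t - \theta_{\xi} = u_{\sigma}$ and the PDE becomes the heat equation $u_{\sigma} = u_{\eta\eta}$ on $\eta \in \mathbb{R}$.
Initial data: $u(\eta,0) = \theta(\eta,0) = 3 \sin(3 \eta) + 3 \sin(5 \eta)$. Each mode $\sin(n\eta)$ decays as $e^{-n^2\sigma}$ on $\mathbb{R}$, so $u(\eta,\sigma) = \sum c_n e^{-n^2\sigma} \sin(n\eta)$ with $c_3=3, c_5=3$: $u(\eta,\sigma) = 3 e^{-9 \sigma} \sin(3 \eta) + 3 e^{-25 \sigma} \sin(5 \eta)$.
Substituting back: $\theta(\xi,t) = u(\xi + t, t)$.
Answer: $\theta(\xi, t) = 3 e^{-9 t} \sin(3 \xi + 3 t) + 3 e^{-25 t} \sin(5 \xi + 5 t)$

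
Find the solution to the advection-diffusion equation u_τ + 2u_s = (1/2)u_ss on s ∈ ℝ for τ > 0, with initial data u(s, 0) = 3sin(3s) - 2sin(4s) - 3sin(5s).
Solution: Change to a moving frame: let η = s - 2τ, σ = τ and write u(s,τ) = w(η,σ).
By the chain rule u_τ = w_σ - 2w_η, u_s = w_η, u_ss = w_ηη.
Then u_τ + 2u_s = w_σ: the advection term cancels and the PDE becomes the heat equation w_σ = (1/2)w_ηη on η ∈ ℝ.
Initial data: w(η,0) = u(η,0) = 3sin(3η) - 2sin(4η) - 3sin(5η).
On η ∈ ℝ each mode satisfies (sin(nη))″ = -n² sin(nη), so exp(-n²σ/2) sin(nη) solves the heat equation; by superposition w(η,σ) = Σ c_n exp(-n²σ/2) sin(nη).
Reading off the coefficients: c_3=3, c_4=-2, c_5=-3, so w(η,σ) = -2exp(-8σ)sin(4η) + 3exp(-9σ/2)sin(3η) - 3exp(-25σ/2)sin(5η).
Substituting back η = s - 2τ, σ = τ: u(s,τ) = w(s - 2τ, τ).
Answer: u(s, τ) = -2exp(-8τ)sin(4s - 8τ) + 3exp(-9τ/2)sin(3s - 6τ) - 3exp(-25τ/2)sin(5s - 10τ)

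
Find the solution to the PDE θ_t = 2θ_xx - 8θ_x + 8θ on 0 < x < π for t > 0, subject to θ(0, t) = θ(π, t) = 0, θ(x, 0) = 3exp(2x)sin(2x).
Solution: Substitute θ = exp(2x)u.
Then θ_x = exp(2x)(u_x + 2u), θ_xx = exp(2x)(u_xx + 4u_x + 4u), θ_t = exp(2x)u_t; substituting and dividing by exp(2x), the lower-order terms cancel: u_t = 2u_xx (standard heat equation).
Data for u: u(x,0) = exp(-2x)θ(x,0) = 3sin(2x). The boundary conditions carry over: u(0,t) = u(π,t) = 0.
Separating variables: u = Σ c_n exp(-2n²t) sin(nx). From u(x,0) = 3sin(2x): c_2=3.
So u(x,t) = 3exp(-8t)sin(2x), and θ(x,t) = exp(2x)u(x,t).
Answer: θ(x, t) = 3exp(-8t)exp(2x)sin(2x)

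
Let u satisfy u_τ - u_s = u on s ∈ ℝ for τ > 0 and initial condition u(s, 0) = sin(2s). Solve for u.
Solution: Substitute u = exp(τ)w.
Then u_τ = exp(τ)(w_τ + w), u_s = exp(τ)w_s; substituting and dividing by exp(τ), the lower-order terms cancel: w_τ - w_s = 0 (standard advection equation).
Data for w: w(s,0) = u(s,0) = sin(2s).
By characteristics (ds/dτ = -1), w(s,τ) = f(s + τ) with f = w(·, 0).
So w(s,τ) = sin(2s + 2τ), and u(s,τ) = exp(τ)w(s,τ).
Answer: u(s, τ) = exp(τ)sin(2s + 2τ)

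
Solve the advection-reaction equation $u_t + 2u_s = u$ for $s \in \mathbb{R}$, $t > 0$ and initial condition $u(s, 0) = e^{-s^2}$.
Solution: Substitute $u = e^{t}w$, i.e. $w = e^{-t}u$.
By the product rule, $u_t = e^{t}(w_t + w)$, $u_s = e^{t}w_s$.
Substituting into the PDE and dividing by $e^{t}$: $w_t + w + 2w_s = w$.
The lower-order terms cancel, leaving the standard advection equation $w_t + 2w_s = 0$.
Initial data for $w$: $w(s,0) = u(s,0) = e^{-s^2}$.
Solve for $w$:
  By method of characteristics (waves move right with speed 2):
  Along characteristics $s - 2t =$ const, $w$ is constant, so $w(s,t) = f(s - 2t)$ with $f = w( \cdot , 0)$.
Hence $w(s,t) = e^{-(s - 2 t)^2}$.
Transform back: $u(s,t) = e^{t}w(s,t)$.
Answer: $u(s, t) = e^{t} e^{-(s - 2 t)^2}$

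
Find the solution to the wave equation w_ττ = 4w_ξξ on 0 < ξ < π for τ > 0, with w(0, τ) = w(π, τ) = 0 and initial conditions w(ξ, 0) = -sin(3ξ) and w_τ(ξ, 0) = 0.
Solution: Using separation of variables w = X(ξ)T(τ):
Eigenfunctions: sin(nξ), n = 1, 2, 3, ...
General solution: w(ξ, τ) = Σ [A_n cos(2n τ) + B_n sin(2n τ)] sin(nξ)
From w(ξ,0) = -sin(3ξ): A_3=-1. From w_τ(ξ,0) = 0: all B_n = 0.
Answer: w(ξ, τ) = -sin(3ξ)cos(6τ)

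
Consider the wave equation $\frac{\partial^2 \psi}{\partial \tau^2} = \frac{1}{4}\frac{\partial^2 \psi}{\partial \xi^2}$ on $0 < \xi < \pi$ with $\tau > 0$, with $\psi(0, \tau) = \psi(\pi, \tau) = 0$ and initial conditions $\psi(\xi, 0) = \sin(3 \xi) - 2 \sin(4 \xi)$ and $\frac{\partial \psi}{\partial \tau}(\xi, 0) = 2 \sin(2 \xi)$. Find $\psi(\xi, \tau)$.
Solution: Using separation of variables $\psi = X(\xi)T(\tau)$:
Eigenfunctions: $\sin(n\xi)$, $n = 1, 2, 3, \ldots$
General solution: $\psi(\xi, \tau) = \sum [A_n \cos(n \tau/2) + B_n \sin(n \tau/2)] \sin(n\xi)$
From $\psi(\xi,0) = \sin(3 \xi) - 2 \sin(4 \xi)$: $A_3=1, A_4=-2$. From $\psi_{\tau}(\xi,0) = 2 \sin(2 \xi)$, using $\psi_{\tau}(\xi,0) = \sum \omega_n B_n \sin(n\xi)$ with $\omega_n = n/2$: $B_2 = 2/1 = 2$.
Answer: $\psi(\xi, \tau) = 2 \sin(\tau) \sin(2 \xi) + \sin(3 \xi) \cos(3 \tau/2) - 2 \sin(4 \xi) \cos(2 \tau)$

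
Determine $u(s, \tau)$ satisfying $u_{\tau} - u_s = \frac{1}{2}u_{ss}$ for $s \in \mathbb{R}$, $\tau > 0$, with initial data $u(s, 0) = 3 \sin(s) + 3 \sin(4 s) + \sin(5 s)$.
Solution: Moving frame: $\eta = s + \tau$, $\sigma = \tau$, $u = w(\eta,\sigma)$, so $u_{\tau} = w_{\sigma} + w_{\eta}$ and $u_{ss} = w_{\eta\eta}$.
Hence $u_{\tau} - u_s = w_{\sigma}$ and the PDE becomes the heat equation $w_{\sigma} = \frac{1}{2}w_{\eta\eta}$ on $\eta \in \mathbb{R}$.
Initial data: $w(\eta,0) = u(\eta,0) = 3 \sin(\eta) + 3 \sin(4 \eta) + \sin(5 \eta)$. Each mode $\sin(n\eta)$ decays as $e^{-n^2\sigma/2}$ on $\mathbb{R}$, so $w(\eta,\sigma) = \sum c_n e^{-n^2\sigma/2} \sin(n\eta)$ with $c_1=3, c_4=3, c_5=1$: $w(\eta,\sigma) = 3 e^{-8 \sigma} \sin(4 \eta) + 3 e^{-\sigma/2} \sin(\eta) + e^{-25 \sigma/2} \sin(5 \eta)$.
Substituting back: $u(s,\tau) = w(s + \tau, \tau)$.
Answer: $u(s, \tau) = 3 e^{-8 \tau} \sin(4 \tau + 4 s) + 3 e^{-\tau/2} \sin(\tau + s) + e^{-25 \tau/2} \sin(5 \tau + 5 s)$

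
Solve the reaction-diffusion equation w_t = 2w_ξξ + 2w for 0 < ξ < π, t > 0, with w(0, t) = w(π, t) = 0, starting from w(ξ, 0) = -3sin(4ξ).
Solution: Substitute w = exp(2t)u.
Then w_t = exp(2t)(u_t + 2u), w_ξξ = exp(2t)u_ξξ; substituting and dividing by exp(2t), the lower-order terms cancel: u_t = 2u_ξξ (standard heat equation).
Data for u: u(ξ,0) = w(ξ,0) = -3sin(4ξ). The boundary conditions carry over: u(0,t) = u(π,t) = 0.
Separating variables: u = Σ c_n exp(-2n²t) sin(nξ). From u(ξ,0) = -3sin(4ξ): c_4=-3.
So u(ξ,t) = -3exp(-32t)sin(4ξ), and w(ξ,t) = exp(2t)u(ξ,t).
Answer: w(ξ, t) = -3exp(-30t)sin(4ξ)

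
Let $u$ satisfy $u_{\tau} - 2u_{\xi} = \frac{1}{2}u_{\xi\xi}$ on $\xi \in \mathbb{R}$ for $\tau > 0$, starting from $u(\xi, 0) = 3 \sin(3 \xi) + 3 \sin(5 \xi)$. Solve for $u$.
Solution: Change to a moving frame: let $\eta = \xi + 2\tau$, $\sigma = \tau$ and write $u(\xi,\tau) = w(\eta,\sigma)$.
By the chain rule $u_{\tau} = w_{\sigma} + 2w_{\eta}$, $u_{\xi} = w_{\eta}$, $u_{\xi\xi} = w_{\eta\eta}$.
Then $u_{\tau} - 2u_{\xi} = w_{\sigma}$: the advection term cancels and the PDE becomes the heat equation $w_{\sigma} = \frac{1}{2}w_{\eta\eta}$ on $\eta \in \mathbb{R}$.
Initial data: $w(\eta,0) = u(\eta,0) = 3 \sin(3 \eta) + 3 \sin(5 \eta)$.
On $\eta \in \mathbb{R}$ each mode satisfies $(\sin(n\eta))'' = -n^2 \sin(n\eta)$, so $e^{-n^2\sigma/2} \sin(n\eta)$ solves the heat equation; by superposition $w(\eta,\sigma) = \sum c_n e^{-n^2\sigma/2} \sin(n\eta)$.
Reading off the coefficients: $c_3=3, c_5=3$, so $w(\eta,\sigma) = 3 e^{-9 \sigma/2} \sin(3 \eta) + 3 e^{-25 \sigma/2} \sin(5 \eta)$.
Substituting back $\eta = \xi + 2\tau$, $\sigma = \tau$: $u(\xi,\tau) = w(\xi + 2\tau, \tau)$.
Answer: $u(\xi, \tau) = 3 e^{-9 \tau/2} \sin(6 \tau + 3 \xi) + 3 e^{-25 \tau/2} \sin(10 \tau + 5 \xi)$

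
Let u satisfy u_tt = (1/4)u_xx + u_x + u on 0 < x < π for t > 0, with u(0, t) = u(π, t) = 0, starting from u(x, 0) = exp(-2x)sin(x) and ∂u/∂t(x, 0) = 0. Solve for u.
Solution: Substitute u = exp(-2x)w.
Then u_x = exp(-2x)(w_x - 2w), u_xx = exp(-2x)(w_xx - 4w_x + 4w), u_tt = exp(-2x)w_tt; substituting and dividing by exp(-2x), the lower-order terms cancel: w_tt = (1/4)w_xx (standard wave equation).
Data for w: w(x,0) = exp(2x)u(x,0) = sin(x); w_t(x,0) = exp(2x)u_t(x,0) = 0. The boundary conditions carry over: w(0,t) = w(π,t) = 0.
Separating variables: w = Σ [A_n cos(ω_n t) + B_n sin(ω_n t)] sin(nx), ω_n = n/2. From ICs: A_1=1.
So w(x,t) = sin(x)cos(t/2), and u(x,t) = exp(-2x)w(x,t).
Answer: u(x, t) = exp(-2x)sin(x)cos(t/2)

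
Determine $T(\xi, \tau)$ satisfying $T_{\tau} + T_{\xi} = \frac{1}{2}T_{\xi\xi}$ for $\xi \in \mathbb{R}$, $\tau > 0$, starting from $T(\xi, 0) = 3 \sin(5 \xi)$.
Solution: Moving frame: $\eta = \xi - \tau$, $\sigma = \tau$, $T = u(\eta,\sigma)$, so $T_{\tau} = u_{\sigma} - u_{\eta}$ and $T_{\xi\xi} = u_{\eta\eta}$.
Hence $T_{\tau} + T_{\xi} = u_{\sigma}$ and the PDE becomes the heat equation $u_{\sigma} = \frac{1}{2}u_{\eta\eta}$ on $\eta \in \mathbb{R}$.
Initial data: $u(\eta,0) = T(\eta,0) = 3 \sin(5 \eta)$. Each mode $\sin(n\eta)$ decays as $e^{-n^2\sigma/2}$ on $\mathbb{R}$, so $u(\eta,\sigma) = \sum c_n e^{-n^2\sigma/2} \sin(n\eta)$ with $c_5=3$: $u(\eta,\sigma) = 3 e^{-25 \sigma/2} \sin(5 \eta)$.
Substituting back: $T(\xi,\tau) = u(\xi - \tau, \tau)$.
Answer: $T(\xi, \tau) = -3 e^{-25 \tau/2} \sin(5 \tau - 5 \xi)$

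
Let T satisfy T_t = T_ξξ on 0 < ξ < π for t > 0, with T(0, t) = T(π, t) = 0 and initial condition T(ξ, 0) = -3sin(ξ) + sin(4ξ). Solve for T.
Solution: Using separation of variables T = X(ξ)G(t):
Eigenfunctions: sin(nξ), n = 1, 2, 3, ...
General solution: T(ξ, t) = Σ c_n sin(nξ) exp(-n² t)
Matching T(ξ,0) = -3sin(ξ) + sin(4ξ) term by term: c_1=-3, c_4=1.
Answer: T(ξ, t) = -3exp(-t)sin(ξ) + exp(-16t)sin(4ξ)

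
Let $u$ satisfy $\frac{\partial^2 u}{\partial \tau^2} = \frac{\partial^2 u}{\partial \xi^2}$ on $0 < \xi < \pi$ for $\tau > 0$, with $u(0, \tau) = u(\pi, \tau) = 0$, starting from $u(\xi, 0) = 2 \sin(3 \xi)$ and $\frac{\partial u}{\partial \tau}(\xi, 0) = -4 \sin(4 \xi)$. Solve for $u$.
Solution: Using separation of variables $u = X(\xi)T(\tau)$:
Eigenfunctions: $\sin(n\xi)$, $n = 1, 2, 3, \ldots$
General solution: $u(\xi, \tau) = \sum [A_n \cos(n \tau) + B_n \sin(n \tau)] \sin(n\xi)$
From $u(\xi,0) = 2 \sin(3 \xi)$: $A_3=2$. From $u_{\tau}(\xi,0) = -4 \sin(4 \xi)$, using $u_{\tau}(\xi,0) = \sum \omega_n B_n \sin(n\xi)$ with $\omega_n = n$: $B_4 = (-4)/4 = -1$.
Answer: $u(\xi, \tau) = - \sin(4 \tau) \sin(4 \xi) + 2 \sin(3 \xi) \cos(3 \tau)$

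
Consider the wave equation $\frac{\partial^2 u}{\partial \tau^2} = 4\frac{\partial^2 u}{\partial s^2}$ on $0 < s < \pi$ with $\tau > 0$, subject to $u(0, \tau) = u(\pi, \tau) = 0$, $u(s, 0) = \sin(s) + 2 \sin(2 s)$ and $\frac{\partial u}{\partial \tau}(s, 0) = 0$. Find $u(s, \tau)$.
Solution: Separating variables: $u = \sum [A_n \cos(\omega_n \tau) + B_n \sin(\omega_n \tau)] \sin(ns)$, $\omega_n = 2n$. From ICs: $A_1=1, A_2=2$.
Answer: $u(s, \tau) = \sin(s) \cos(2 \tau) + 2 \sin(2 s) \cos(4 \tau)$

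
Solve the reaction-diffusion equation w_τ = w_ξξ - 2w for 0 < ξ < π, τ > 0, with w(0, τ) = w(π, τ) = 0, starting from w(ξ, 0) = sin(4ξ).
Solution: Substitute w = exp(-2τ)u, i.e. u = exp(2τ)w.
By the product rule, w_τ = exp(-2τ)(u_τ - 2u), w_ξξ = exp(-2τ)u_ξξ.
Substituting into the PDE and dividing by exp(-2τ): u_τ - 2u = u_ξξ - 2u.
The lower-order terms cancel, leaving the standard heat equation u_τ = u_ξξ.
Initial data for u: u(ξ,0) = w(ξ,0) = sin(4ξ). The boundary conditions carry over: u(0,τ) = u(π,τ) = 0.
Solve for u:
  Using separation of variables u = X(ξ)T(τ):
  Eigenfunctions: sin(nξ), n = 1, 2, 3, ...
  General solution: u(ξ, τ) = Σ c_n sin(nξ) exp(-n² τ)
  Matching u(ξ,0) = sin(4ξ) term by term: c_4=1.
Hence u(ξ,τ) = exp(-16τ)sin(4ξ).
Transform back: w(ξ,τ) = exp(-2τ)u(ξ,τ).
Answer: w(ξ, τ) = exp(-18τ)sin(4ξ)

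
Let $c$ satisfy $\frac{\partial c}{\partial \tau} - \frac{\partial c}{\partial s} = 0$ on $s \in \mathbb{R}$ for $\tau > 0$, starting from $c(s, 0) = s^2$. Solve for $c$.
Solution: By characteristics ($ds/d\tau = -1$), $c(s,\tau) = f(s + \tau)$ with $f = c( \cdot , 0)$.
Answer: $c(s, \tau) = \tau^2 + 2 \tau s + s^2$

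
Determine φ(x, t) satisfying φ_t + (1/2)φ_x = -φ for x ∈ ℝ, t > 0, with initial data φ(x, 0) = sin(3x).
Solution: Substitute φ = exp(-t)u, i.e. u = exp(t)φ.
By the product rule, φ_t = exp(-t)(u_t - u), φ_x = exp(-t)u_x.
Substituting into the PDE and dividing by exp(-t): u_t - u + (1/2)u_x = -u.
The lower-order terms cancel, leaving the standard advection equation u_t + (1/2)u_x = 0.
Initial data for u: u(x,0) = φ(x,0) = sin(3x).
Solve for u:
  By method of characteristics (waves move right with speed 1/2):
  Along characteristics x - (1/2)t = const, u is constant, so u(x,t) = f(x - (1/2)t) with f = u(·, 0).
Hence u(x,t) = -sin(3t/2 - 3x).
Transform back: φ(x,t) = exp(-t)u(x,t).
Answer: φ(x, t) = -exp(-t)sin(3t/2 - 3x)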